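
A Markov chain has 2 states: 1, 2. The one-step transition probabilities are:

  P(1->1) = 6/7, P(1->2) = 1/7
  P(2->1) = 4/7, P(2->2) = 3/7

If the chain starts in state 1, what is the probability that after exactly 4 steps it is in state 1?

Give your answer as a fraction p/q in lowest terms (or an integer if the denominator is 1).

Computing P^4 by repeated multiplication:
P^1 =
  1: [6/7, 1/7]
  2: [4/7, 3/7]
P^2 =
  1: [40/49, 9/49]
  2: [36/49, 13/49]
P^3 =
  1: [276/343, 67/343]
  2: [268/343, 75/343]
P^4 =
  1: [1924/2401, 477/2401]
  2: [1908/2401, 493/2401]

(P^4)[1 -> 1] = 1924/2401

Answer: 1924/2401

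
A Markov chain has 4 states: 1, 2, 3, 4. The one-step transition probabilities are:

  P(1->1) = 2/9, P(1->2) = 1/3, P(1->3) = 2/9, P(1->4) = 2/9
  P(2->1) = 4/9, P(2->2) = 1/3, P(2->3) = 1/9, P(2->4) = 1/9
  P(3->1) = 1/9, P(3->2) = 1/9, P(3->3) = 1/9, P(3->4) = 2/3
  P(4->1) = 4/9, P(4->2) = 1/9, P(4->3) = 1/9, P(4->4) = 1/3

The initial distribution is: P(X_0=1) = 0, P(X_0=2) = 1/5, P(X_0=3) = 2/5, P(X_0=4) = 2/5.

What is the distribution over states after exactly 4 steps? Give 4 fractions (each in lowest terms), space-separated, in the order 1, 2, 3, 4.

Propagating the distribution step by step (d_{t+1} = d_t * P):
d_0 = (1=0, 2=1/5, 3=2/5, 4=2/5)
  d_1[1] = 0*2/9 + 1/5*4/9 + 2/5*1/9 + 2/5*4/9 = 14/45
  d_1[2] = 0*1/3 + 1/5*1/3 + 2/5*1/9 + 2/5*1/9 = 7/45
  d_1[3] = 0*2/9 + 1/5*1/9 + 2/5*1/9 + 2/5*1/9 = 1/9
  d_1[4] = 0*2/9 + 1/5*1/9 + 2/5*2/3 + 2/5*1/3 = 19/45
d_1 = (1=14/45, 2=7/45, 3=1/9, 4=19/45)
  d_2[1] = 14/45*2/9 + 7/45*4/9 + 1/9*1/9 + 19/45*4/9 = 137/405
  d_2[2] = 14/45*1/3 + 7/45*1/3 + 1/9*1/9 + 19/45*1/9 = 29/135
  d_2[3] = 14/45*2/9 + 7/45*1/9 + 1/9*1/9 + 19/45*1/9 = 59/405
  d_2[4] = 14/45*2/9 + 7/45*1/9 + 1/9*2/3 + 19/45*1/3 = 122/405
d_2 = (1=137/405, 2=29/135, 3=59/405, 4=122/405)
  d_3[1] = 137/405*2/9 + 29/135*4/9 + 59/405*1/9 + 122/405*4/9 = 1169/3645
  d_3[2] = 137/405*1/3 + 29/135*1/3 + 59/405*1/9 + 122/405*1/9 = 853/3645
  d_3[3] = 137/405*2/9 + 29/135*1/9 + 59/405*1/9 + 122/405*1/9 = 542/3645
  d_3[4] = 137/405*2/9 + 29/135*1/9 + 59/405*2/3 + 122/405*1/3 = 1081/3645
d_3 = (1=1169/3645, 2=853/3645, 3=542/3645, 4=1081/3645)
  d_4[1] = 1169/3645*2/9 + 853/3645*4/9 + 542/3645*1/9 + 1081/3645*4/9 = 10616/32805
  d_4[2] = 1169/3645*1/3 + 853/3645*1/3 + 542/3645*1/9 + 1081/3645*1/9 = 2563/10935
  d_4[3] = 1169/3645*2/9 + 853/3645*1/9 + 542/3645*1/9 + 1081/3645*1/9 = 4814/32805
  d_4[4] = 1169/3645*2/9 + 853/3645*1/9 + 542/3645*2/3 + 1081/3645*1/3 = 9686/32805
d_4 = (1=10616/32805, 2=2563/10935, 3=4814/32805, 4=9686/32805)

Answer: 10616/32805 2563/10935 4814/32805 9686/32805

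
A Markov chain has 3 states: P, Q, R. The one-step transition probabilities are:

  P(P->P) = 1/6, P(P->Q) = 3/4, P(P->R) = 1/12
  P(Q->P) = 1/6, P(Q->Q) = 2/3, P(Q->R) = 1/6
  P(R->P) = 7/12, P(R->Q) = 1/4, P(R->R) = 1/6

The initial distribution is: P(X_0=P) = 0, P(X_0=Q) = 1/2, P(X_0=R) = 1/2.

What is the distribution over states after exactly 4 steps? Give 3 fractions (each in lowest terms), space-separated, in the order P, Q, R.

Answer: 2363/10368 25879/41472 2047/13824

Derivation:
Propagating the distribution step by step (d_{t+1} = d_t * P):
d_0 = (P=0, Q=1/2, R=1/2)
  d_1[P] = 0*1/6 + 1/2*1/6 + 1/2*7/12 = 3/8
  d_1[Q] = 0*3/4 + 1/2*2/3 + 1/2*1/4 = 11/24
  d_1[R] = 0*1/12 + 1/2*1/6 + 1/2*1/6 = 1/6
d_1 = (P=3/8, Q=11/24, R=1/6)
  d_2[P] = 3/8*1/6 + 11/24*1/6 + 1/6*7/12 = 17/72
  d_2[Q] = 3/8*3/4 + 11/24*2/3 + 1/6*1/4 = 181/288
  d_2[R] = 3/8*1/12 + 11/24*1/6 + 1/6*1/6 = 13/96
d_2 = (P=17/72, Q=181/288, R=13/96)
  d_3[P] = 17/72*1/6 + 181/288*1/6 + 13/96*7/12 = 257/1152
  d_3[Q] = 17/72*3/4 + 181/288*2/3 + 13/96*1/4 = 2177/3456
  d_3[R] = 17/72*1/12 + 181/288*1/6 + 13/96*1/6 = 127/864
d_3 = (P=257/1152, Q=2177/3456, R=127/864)
  d_4[P] = 257/1152*1/6 + 2177/3456*1/6 + 127/864*7/12 = 2363/10368
  d_4[Q] = 257/1152*3/4 + 2177/3456*2/3 + 127/864*1/4 = 25879/41472
  d_4[R] = 257/1152*1/12 + 2177/3456*1/6 + 127/864*1/6 = 2047/13824
d_4 = (P=2363/10368, Q=25879/41472, R=2047/13824)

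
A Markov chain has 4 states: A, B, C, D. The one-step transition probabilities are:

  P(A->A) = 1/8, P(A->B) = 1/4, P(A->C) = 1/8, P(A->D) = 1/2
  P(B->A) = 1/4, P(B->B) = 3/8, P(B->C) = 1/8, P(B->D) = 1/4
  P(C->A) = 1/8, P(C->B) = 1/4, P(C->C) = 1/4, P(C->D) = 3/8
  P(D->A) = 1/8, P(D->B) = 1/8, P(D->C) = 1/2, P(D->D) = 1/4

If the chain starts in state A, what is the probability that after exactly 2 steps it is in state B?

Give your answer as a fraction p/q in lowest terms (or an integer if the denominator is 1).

Answer: 7/32

Derivation:
Computing P^2 by repeated multiplication:
P^1 =
  A: [1/8, 1/4, 1/8, 1/2]
  B: [1/4, 3/8, 1/8, 1/4]
  C: [1/8, 1/4, 1/4, 3/8]
  D: [1/8, 1/8, 1/2, 1/4]
P^2 =
  A: [5/32, 7/32, 21/64, 19/64]
  B: [11/64, 17/64, 15/64, 21/64]
  C: [5/32, 15/64, 19/64, 5/16]
  D: [9/64, 15/64, 9/32, 11/32]

(P^2)[A -> B] = 7/32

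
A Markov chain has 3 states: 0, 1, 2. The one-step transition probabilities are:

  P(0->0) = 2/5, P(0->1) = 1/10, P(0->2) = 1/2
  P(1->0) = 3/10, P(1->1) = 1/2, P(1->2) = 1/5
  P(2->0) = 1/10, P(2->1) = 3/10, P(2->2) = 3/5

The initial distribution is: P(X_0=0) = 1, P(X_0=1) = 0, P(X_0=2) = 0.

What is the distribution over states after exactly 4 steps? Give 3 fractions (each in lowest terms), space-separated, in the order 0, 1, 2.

Answer: 113/500 79/250 229/500

Derivation:
Propagating the distribution step by step (d_{t+1} = d_t * P):
d_0 = (0=1, 1=0, 2=0)
  d_1[0] = 1*2/5 + 0*3/10 + 0*1/10 = 2/5
  d_1[1] = 1*1/10 + 0*1/2 + 0*3/10 = 1/10
  d_1[2] = 1*1/2 + 0*1/5 + 0*3/5 = 1/2
d_1 = (0=2/5, 1=1/10, 2=1/2)
  d_2[0] = 2/5*2/5 + 1/10*3/10 + 1/2*1/10 = 6/25
  d_2[1] = 2/5*1/10 + 1/10*1/2 + 1/2*3/10 = 6/25
  d_2[2] = 2/5*1/2 + 1/10*1/5 + 1/2*3/5 = 13/25
d_2 = (0=6/25, 1=6/25, 2=13/25)
  d_3[0] = 6/25*2/5 + 6/25*3/10 + 13/25*1/10 = 11/50
  d_3[1] = 6/25*1/10 + 6/25*1/2 + 13/25*3/10 = 3/10
  d_3[2] = 6/25*1/2 + 6/25*1/5 + 13/25*3/5 = 12/25
d_3 = (0=11/50, 1=3/10, 2=12/25)
  d_4[0] = 11/50*2/5 + 3/10*3/10 + 12/25*1/10 = 113/500
  d_4[1] = 11/50*1/10 + 3/10*1/2 + 12/25*3/10 = 79/250
  d_4[2] = 11/50*1/2 + 3/10*1/5 + 12/25*3/5 = 229/500
d_4 = (0=113/500, 1=79/250, 2=229/500)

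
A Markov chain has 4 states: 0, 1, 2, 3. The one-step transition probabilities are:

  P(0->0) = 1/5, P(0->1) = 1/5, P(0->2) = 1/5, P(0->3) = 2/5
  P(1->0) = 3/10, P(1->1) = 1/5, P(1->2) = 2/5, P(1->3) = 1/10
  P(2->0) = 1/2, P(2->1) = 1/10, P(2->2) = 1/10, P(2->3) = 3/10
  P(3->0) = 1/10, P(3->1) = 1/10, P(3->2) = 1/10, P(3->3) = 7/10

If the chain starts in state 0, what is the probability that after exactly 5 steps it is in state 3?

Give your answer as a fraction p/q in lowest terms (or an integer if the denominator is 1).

Computing P^5 by repeated multiplication:
P^1 =
  0: [1/5, 1/5, 1/5, 2/5]
  1: [3/10, 1/5, 2/5, 1/10]
  2: [1/2, 1/10, 1/10, 3/10]
  3: [1/10, 1/10, 1/10, 7/10]
P^2 =
  0: [6/25, 7/50, 9/50, 11/25]
  1: [33/100, 3/20, 19/100, 33/100]
  2: [21/100, 4/25, 9/50, 9/20]
  3: [17/100, 3/25, 7/50, 57/100]
P^3 =
  0: [28/125, 69/500, 83/500, 59/125]
  1: [239/1000, 37/250, 89/500, 87/200]
  2: [9/40, 137/1000, 169/1000, 469/1000]
  3: [197/1000, 129/1000, 153/1000, 521/1000]
P^4 =
  0: [541/2500, 681/5000, 819/5000, 1209/2500]
  1: [2247/10000, 1387/10000, 1683/10000, 4683/10000]
  2: [87/400, 681/5000, 409/2500, 4827/10000]
  3: [2067/10000, 663/5000, 99/625, 5023/10000]
P^5 =
  0: [134/625, 6763/50000, 13/80, 3049/6250]
  1: [21753/100000, 6817/50000, 2051/12500, 9641/20000]
  2: [21443/100000, 13537/100000, 16261/100000, 48759/100000]
  3: [4211/20000, 13393/100000, 3209/20000, 49507/100000]

(P^5)[0 -> 3] = 3049/6250

Answer: 3049/6250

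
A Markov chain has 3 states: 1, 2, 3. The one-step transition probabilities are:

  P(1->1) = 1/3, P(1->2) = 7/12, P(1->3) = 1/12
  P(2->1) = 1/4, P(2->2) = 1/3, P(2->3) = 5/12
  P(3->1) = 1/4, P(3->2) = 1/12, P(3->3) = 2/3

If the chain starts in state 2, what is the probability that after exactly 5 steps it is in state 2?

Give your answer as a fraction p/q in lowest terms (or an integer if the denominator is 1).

Answer: 253/864

Derivation:
Computing P^5 by repeated multiplication:
P^1 =
  1: [1/3, 7/12, 1/12]
  2: [1/4, 1/3, 5/12]
  3: [1/4, 1/12, 2/3]
P^2 =
  1: [5/18, 19/48, 47/144]
  2: [13/48, 7/24, 7/16]
  3: [13/48, 11/48, 1/2]
P^3 =
  1: [59/216, 185/576, 701/1728]
  2: [157/576, 7/24, 251/576]
  3: [157/576, 53/192, 65/144]
P^4 =
  1: [707/2592, 2075/6912, 8855/20736]
  2: [1885/6912, 337/1152, 3005/6912]
  3: [1885/6912, 665/2304, 379/864]
P^5 =
  1: [8483/31104, 24449/82944, 107621/248832]
  2: [22621/82944, 253/864, 36035/82944]
  3: [22621/82944, 8069/27648, 9029/20736]

(P^5)[2 -> 2] = 253/864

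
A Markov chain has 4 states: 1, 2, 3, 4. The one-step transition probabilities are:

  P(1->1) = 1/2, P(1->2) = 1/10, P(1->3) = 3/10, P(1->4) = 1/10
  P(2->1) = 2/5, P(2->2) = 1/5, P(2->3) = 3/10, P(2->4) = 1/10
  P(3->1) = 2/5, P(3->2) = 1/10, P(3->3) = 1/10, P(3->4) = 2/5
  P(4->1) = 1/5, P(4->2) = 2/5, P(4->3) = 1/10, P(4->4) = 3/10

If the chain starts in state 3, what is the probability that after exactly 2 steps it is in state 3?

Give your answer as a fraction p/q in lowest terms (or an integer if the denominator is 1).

Computing P^2 by repeated multiplication:
P^1 =
  1: [1/2, 1/10, 3/10, 1/10]
  2: [2/5, 1/5, 3/10, 1/10]
  3: [2/5, 1/10, 1/10, 2/5]
  4: [1/5, 2/5, 1/10, 3/10]
P^2 =
  1: [43/100, 7/50, 11/50, 21/100]
  2: [21/50, 3/20, 11/50, 21/100]
  3: [9/25, 23/100, 1/5, 21/100]
  4: [9/25, 23/100, 11/50, 19/100]

(P^2)[3 -> 3] = 1/5

Answer: 1/5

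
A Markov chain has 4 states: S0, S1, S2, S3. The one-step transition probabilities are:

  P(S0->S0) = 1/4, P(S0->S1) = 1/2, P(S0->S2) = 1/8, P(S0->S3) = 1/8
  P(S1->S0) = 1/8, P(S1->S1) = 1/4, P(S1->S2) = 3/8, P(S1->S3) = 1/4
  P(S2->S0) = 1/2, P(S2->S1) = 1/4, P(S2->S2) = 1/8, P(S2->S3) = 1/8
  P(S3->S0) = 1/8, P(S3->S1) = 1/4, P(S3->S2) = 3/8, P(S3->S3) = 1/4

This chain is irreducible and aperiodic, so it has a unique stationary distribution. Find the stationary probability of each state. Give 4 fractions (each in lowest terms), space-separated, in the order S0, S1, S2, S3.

The stationary distribution satisfies pi = pi * P, i.e.:
  pi_S0 = 1/4*pi_S0 + 1/8*pi_S1 + 1/2*pi_S2 + 1/8*pi_S3
  pi_S1 = 1/2*pi_S0 + 1/4*pi_S1 + 1/4*pi_S2 + 1/4*pi_S3
  pi_S2 = 1/8*pi_S0 + 3/8*pi_S1 + 1/8*pi_S2 + 3/8*pi_S3
  pi_S3 = 1/8*pi_S0 + 1/4*pi_S1 + 1/8*pi_S2 + 1/4*pi_S3
with normalization: pi_S0 + pi_S1 + pi_S2 + pi_S3 = 1.

Using the first 3 balance equations plus normalization, the linear system A*pi = b is:
  [-3/4, 1/8, 1/2, 1/8] . pi = 0
  [1/2, -3/4, 1/4, 1/4] . pi = 0
  [1/8, 3/8, -7/8, 3/8] . pi = 0
  [1, 1, 1, 1] . pi = 1

Solving yields:
  pi_S0 = 1/4
  pi_S1 = 5/16
  pi_S2 = 1/4
  pi_S3 = 3/16

Verification (pi * P):
  1/4*1/4 + 5/16*1/8 + 1/4*1/2 + 3/16*1/8 = 1/4 = pi_S0  (ok)
  1/4*1/2 + 5/16*1/4 + 1/4*1/4 + 3/16*1/4 = 5/16 = pi_S1  (ok)
  1/4*1/8 + 5/16*3/8 + 1/4*1/8 + 3/16*3/8 = 1/4 = pi_S2  (ok)
  1/4*1/8 + 5/16*1/4 + 1/4*1/8 + 3/16*1/4 = 3/16 = pi_S3  (ok)

Answer: 1/4 5/16 1/4 3/16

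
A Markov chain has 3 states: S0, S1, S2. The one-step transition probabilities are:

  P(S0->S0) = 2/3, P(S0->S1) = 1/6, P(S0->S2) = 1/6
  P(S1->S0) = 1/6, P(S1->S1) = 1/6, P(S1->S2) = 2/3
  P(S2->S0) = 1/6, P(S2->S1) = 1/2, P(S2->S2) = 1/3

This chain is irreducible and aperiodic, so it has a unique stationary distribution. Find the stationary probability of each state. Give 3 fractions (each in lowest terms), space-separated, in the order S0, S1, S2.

Answer: 1/3 7/24 3/8

Derivation:
The stationary distribution satisfies pi = pi * P, i.e.:
  pi_S0 = 2/3*pi_S0 + 1/6*pi_S1 + 1/6*pi_S2
  pi_S1 = 1/6*pi_S0 + 1/6*pi_S1 + 1/2*pi_S2
  pi_S2 = 1/6*pi_S0 + 2/3*pi_S1 + 1/3*pi_S2
with normalization: pi_S0 + pi_S1 + pi_S2 = 1.

Using the first 2 balance equations plus normalization, the linear system A*pi = b is:
  [-1/3, 1/6, 1/6] . pi = 0
  [1/6, -5/6, 1/2] . pi = 0
  [1, 1, 1] . pi = 1

Solving yields:
  pi_S0 = 1/3
  pi_S1 = 7/24
  pi_S2 = 3/8

Verification (pi * P):
  1/3*2/3 + 7/24*1/6 + 3/8*1/6 = 1/3 = pi_S0  (ok)
  1/3*1/6 + 7/24*1/6 + 3/8*1/2 = 7/24 = pi_S1  (ok)
  1/3*1/6 + 7/24*2/3 + 3/8*1/3 = 3/8 = pi_S2  (ok)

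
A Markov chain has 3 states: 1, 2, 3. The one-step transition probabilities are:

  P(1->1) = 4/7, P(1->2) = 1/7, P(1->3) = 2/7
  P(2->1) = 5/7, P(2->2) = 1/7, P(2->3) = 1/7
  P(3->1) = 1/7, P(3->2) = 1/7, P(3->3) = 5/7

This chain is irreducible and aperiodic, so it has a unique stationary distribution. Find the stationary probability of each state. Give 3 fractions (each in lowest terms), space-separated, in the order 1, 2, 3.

The stationary distribution satisfies pi = pi * P, i.e.:
  pi_1 = 4/7*pi_1 + 5/7*pi_2 + 1/7*pi_3
  pi_2 = 1/7*pi_1 + 1/7*pi_2 + 1/7*pi_3
  pi_3 = 2/7*pi_1 + 1/7*pi_2 + 5/7*pi_3
with normalization: pi_1 + pi_2 + pi_3 = 1.

Using the first 2 balance equations plus normalization, the linear system A*pi = b is:
  [-3/7, 5/7, 1/7] . pi = 0
  [1/7, -6/7, 1/7] . pi = 0
  [1, 1, 1] . pi = 1

Solving yields:
  pi_1 = 11/28
  pi_2 = 1/7
  pi_3 = 13/28

Verification (pi * P):
  11/28*4/7 + 1/7*5/7 + 13/28*1/7 = 11/28 = pi_1  (ok)
  11/28*1/7 + 1/7*1/7 + 13/28*1/7 = 1/7 = pi_2  (ok)
  11/28*2/7 + 1/7*1/7 + 13/28*5/7 = 13/28 = pi_3  (ok)

Answer: 11/28 1/7 13/28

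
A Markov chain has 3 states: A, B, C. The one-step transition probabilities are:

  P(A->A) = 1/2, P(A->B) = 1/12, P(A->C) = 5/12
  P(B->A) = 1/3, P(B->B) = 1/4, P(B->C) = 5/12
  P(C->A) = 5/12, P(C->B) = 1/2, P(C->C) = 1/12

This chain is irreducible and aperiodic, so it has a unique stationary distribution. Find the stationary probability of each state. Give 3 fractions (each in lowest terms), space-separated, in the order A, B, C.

The stationary distribution satisfies pi = pi * P, i.e.:
  pi_A = 1/2*pi_A + 1/3*pi_B + 5/12*pi_C
  pi_B = 1/12*pi_A + 1/4*pi_B + 1/2*pi_C
  pi_C = 5/12*pi_A + 5/12*pi_B + 1/12*pi_C
with normalization: pi_A + pi_B + pi_C = 1.

Using the first 2 balance equations plus normalization, the linear system A*pi = b is:
  [-1/2, 1/3, 5/12] . pi = 0
  [1/12, -3/4, 1/2] . pi = 0
  [1, 1, 1] . pi = 1

Solving yields:
  pi_A = 69/160
  pi_B = 41/160
  pi_C = 5/16

Verification (pi * P):
  69/160*1/2 + 41/160*1/3 + 5/16*5/12 = 69/160 = pi_A  (ok)
  69/160*1/12 + 41/160*1/4 + 5/16*1/2 = 41/160 = pi_B  (ok)
  69/160*5/12 + 41/160*5/12 + 5/16*1/12 = 5/16 = pi_C  (ok)

Answer: 69/160 41/160 5/16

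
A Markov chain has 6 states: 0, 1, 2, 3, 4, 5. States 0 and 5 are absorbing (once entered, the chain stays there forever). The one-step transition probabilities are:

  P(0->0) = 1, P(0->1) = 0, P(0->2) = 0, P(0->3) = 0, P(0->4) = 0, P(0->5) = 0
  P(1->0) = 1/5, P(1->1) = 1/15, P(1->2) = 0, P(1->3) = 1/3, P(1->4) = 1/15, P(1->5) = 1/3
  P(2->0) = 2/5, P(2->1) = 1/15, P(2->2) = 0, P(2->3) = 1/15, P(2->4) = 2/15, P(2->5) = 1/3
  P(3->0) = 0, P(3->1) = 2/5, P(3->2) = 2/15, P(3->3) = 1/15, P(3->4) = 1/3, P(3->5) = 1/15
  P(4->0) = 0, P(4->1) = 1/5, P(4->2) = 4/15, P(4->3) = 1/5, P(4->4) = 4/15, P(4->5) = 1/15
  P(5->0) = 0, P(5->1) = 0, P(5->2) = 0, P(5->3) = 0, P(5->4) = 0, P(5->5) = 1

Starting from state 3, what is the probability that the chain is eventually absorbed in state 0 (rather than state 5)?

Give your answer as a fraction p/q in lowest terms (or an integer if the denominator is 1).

Let a_i = P(absorbed in 0 | start in state i).
Boundary conditions: a_0 = 1, a_5 = 0.
For each transient state i, a_i = sum_j P(i->j) * a_j:
  a_1 = 1/5*a_0 + 1/15*a_1 + 0*a_2 + 1/3*a_3 + 1/15*a_4 + 1/3*a_5
  a_2 = 2/5*a_0 + 1/15*a_1 + 0*a_2 + 1/15*a_3 + 2/15*a_4 + 1/3*a_5
  a_3 = 0*a_0 + 2/5*a_1 + 2/15*a_2 + 1/15*a_3 + 1/3*a_4 + 1/15*a_5
  a_4 = 0*a_0 + 1/5*a_1 + 4/15*a_2 + 1/5*a_3 + 4/15*a_4 + 1/15*a_5

Substituting a_0 = 1 and a_5 = 0, rearrange to (I - Q) a = r where r[i] = P(i -> 0):
  [14/15, 0, -1/3, -1/15] . (a_1, a_2, a_3, a_4) = 1/5
  [-1/15, 1, -1/15, -2/15] . (a_1, a_2, a_3, a_4) = 2/5
  [-2/5, -2/15, 14/15, -1/3] . (a_1, a_2, a_3, a_4) = 0
  [-1/5, -4/15, -1/5, 11/15] . (a_1, a_2, a_3, a_4) = 0

Solving yields:
  a_1 = 7389/19781
  a_2 = 9906/19781
  a_3 = 7299/19781
  a_4 = 7608/19781

Starting state is 3, so the absorption probability is a_3 = 7299/19781.

Answer: 7299/19781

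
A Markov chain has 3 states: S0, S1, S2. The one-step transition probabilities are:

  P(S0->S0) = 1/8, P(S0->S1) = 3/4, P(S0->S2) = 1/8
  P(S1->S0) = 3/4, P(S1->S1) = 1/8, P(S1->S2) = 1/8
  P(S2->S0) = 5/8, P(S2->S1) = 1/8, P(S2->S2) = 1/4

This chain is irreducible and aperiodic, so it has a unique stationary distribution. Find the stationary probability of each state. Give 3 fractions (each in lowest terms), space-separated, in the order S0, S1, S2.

Answer: 41/91 37/91 1/7

Derivation:
The stationary distribution satisfies pi = pi * P, i.e.:
  pi_S0 = 1/8*pi_S0 + 3/4*pi_S1 + 5/8*pi_S2
  pi_S1 = 3/4*pi_S0 + 1/8*pi_S1 + 1/8*pi_S2
  pi_S2 = 1/8*pi_S0 + 1/8*pi_S1 + 1/4*pi_S2
with normalization: pi_S0 + pi_S1 + pi_S2 = 1.

Using the first 2 balance equations plus normalization, the linear system A*pi = b is:
  [-7/8, 3/4, 5/8] . pi = 0
  [3/4, -7/8, 1/8] . pi = 0
  [1, 1, 1] . pi = 1

Solving yields:
  pi_S0 = 41/91
  pi_S1 = 37/91
  pi_S2 = 1/7

Verification (pi * P):
  41/91*1/8 + 37/91*3/4 + 1/7*5/8 = 41/91 = pi_S0  (ok)
  41/91*3/4 + 37/91*1/8 + 1/7*1/8 = 37/91 = pi_S1  (ok)
  41/91*1/8 + 37/91*1/8 + 1/7*1/4 = 1/7 = pi_S2  (ok)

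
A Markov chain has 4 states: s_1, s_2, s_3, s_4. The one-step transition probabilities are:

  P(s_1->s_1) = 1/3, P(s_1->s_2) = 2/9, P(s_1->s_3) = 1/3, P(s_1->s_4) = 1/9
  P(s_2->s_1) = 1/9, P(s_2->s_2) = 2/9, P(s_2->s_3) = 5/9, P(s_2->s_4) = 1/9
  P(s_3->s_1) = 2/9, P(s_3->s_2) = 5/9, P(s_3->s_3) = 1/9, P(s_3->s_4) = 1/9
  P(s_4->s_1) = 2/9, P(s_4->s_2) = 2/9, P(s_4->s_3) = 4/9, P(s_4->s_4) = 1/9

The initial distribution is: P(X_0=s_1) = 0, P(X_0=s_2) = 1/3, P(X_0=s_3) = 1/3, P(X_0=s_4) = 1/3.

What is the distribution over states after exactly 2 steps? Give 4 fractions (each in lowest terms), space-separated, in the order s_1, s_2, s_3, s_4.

Answer: 50/243 28/81 82/243 1/9

Derivation:
Propagating the distribution step by step (d_{t+1} = d_t * P):
d_0 = (s_1=0, s_2=1/3, s_3=1/3, s_4=1/3)
  d_1[s_1] = 0*1/3 + 1/3*1/9 + 1/3*2/9 + 1/3*2/9 = 5/27
  d_1[s_2] = 0*2/9 + 1/3*2/9 + 1/3*5/9 + 1/3*2/9 = 1/3
  d_1[s_3] = 0*1/3 + 1/3*5/9 + 1/3*1/9 + 1/3*4/9 = 10/27
  d_1[s_4] = 0*1/9 + 1/3*1/9 + 1/3*1/9 + 1/3*1/9 = 1/9
d_1 = (s_1=5/27, s_2=1/3, s_3=10/27, s_4=1/9)
  d_2[s_1] = 5/27*1/3 + 1/3*1/9 + 10/27*2/9 + 1/9*2/9 = 50/243
  d_2[s_2] = 5/27*2/9 + 1/3*2/9 + 10/27*5/9 + 1/9*2/9 = 28/81
  d_2[s_3] = 5/27*1/3 + 1/3*5/9 + 10/27*1/9 + 1/9*4/9 = 82/243
  d_2[s_4] = 5/27*1/9 + 1/3*1/9 + 10/27*1/9 + 1/9*1/9 = 1/9
d_2 = (s_1=50/243, s_2=28/81, s_3=82/243, s_4=1/9)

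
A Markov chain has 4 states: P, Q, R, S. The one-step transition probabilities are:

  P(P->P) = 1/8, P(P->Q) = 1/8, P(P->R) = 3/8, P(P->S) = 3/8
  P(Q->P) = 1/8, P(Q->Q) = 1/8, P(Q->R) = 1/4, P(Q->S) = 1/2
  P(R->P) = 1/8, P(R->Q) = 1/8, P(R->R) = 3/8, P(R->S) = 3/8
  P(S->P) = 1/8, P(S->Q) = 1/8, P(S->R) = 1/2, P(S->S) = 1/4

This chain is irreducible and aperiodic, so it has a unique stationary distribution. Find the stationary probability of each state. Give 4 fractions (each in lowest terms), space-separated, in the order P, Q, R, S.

The stationary distribution satisfies pi = pi * P, i.e.:
  pi_P = 1/8*pi_P + 1/8*pi_Q + 1/8*pi_R + 1/8*pi_S
  pi_Q = 1/8*pi_P + 1/8*pi_Q + 1/8*pi_R + 1/8*pi_S
  pi_R = 3/8*pi_P + 1/4*pi_Q + 3/8*pi_R + 1/2*pi_S
  pi_S = 3/8*pi_P + 1/2*pi_Q + 3/8*pi_R + 1/4*pi_S
with normalization: pi_P + pi_Q + pi_R + pi_S = 1.

Using the first 3 balance equations plus normalization, the linear system A*pi = b is:
  [-7/8, 1/8, 1/8, 1/8] . pi = 0
  [1/8, -7/8, 1/8, 1/8] . pi = 0
  [3/8, 1/4, -5/8, 1/2] . pi = 0
  [1, 1, 1, 1] . pi = 1

Solving yields:
  pi_P = 1/8
  pi_Q = 1/8
  pi_R = 29/72
  pi_S = 25/72

Verification (pi * P):
  1/8*1/8 + 1/8*1/8 + 29/72*1/8 + 25/72*1/8 = 1/8 = pi_P  (ok)
  1/8*1/8 + 1/8*1/8 + 29/72*1/8 + 25/72*1/8 = 1/8 = pi_Q  (ok)
  1/8*3/8 + 1/8*1/4 + 29/72*3/8 + 25/72*1/2 = 29/72 = pi_R  (ok)
  1/8*3/8 + 1/8*1/2 + 29/72*3/8 + 25/72*1/4 = 25/72 = pi_S  (ok)

Answer: 1/8 1/8 29/72 25/72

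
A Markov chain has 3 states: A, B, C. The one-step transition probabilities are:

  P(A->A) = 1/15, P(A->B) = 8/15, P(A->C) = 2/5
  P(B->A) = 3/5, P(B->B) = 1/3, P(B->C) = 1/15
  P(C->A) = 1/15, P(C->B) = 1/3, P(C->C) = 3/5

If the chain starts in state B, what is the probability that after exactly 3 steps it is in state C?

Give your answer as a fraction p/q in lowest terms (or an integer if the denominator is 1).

Computing P^3 by repeated multiplication:
P^1 =
  A: [1/15, 8/15, 2/5]
  B: [3/5, 1/3, 1/15]
  C: [1/15, 1/3, 3/5]
P^2 =
  A: [79/225, 26/75, 68/225]
  B: [11/45, 34/75, 68/225]
  C: [11/45, 26/75, 92/225]
P^3 =
  A: [283/1125, 454/1125, 388/1125]
  B: [347/1125, 86/225, 116/375]
  C: [283/1125, 86/225, 412/1125]

(P^3)[B -> C] = 116/375

Answer: 116/375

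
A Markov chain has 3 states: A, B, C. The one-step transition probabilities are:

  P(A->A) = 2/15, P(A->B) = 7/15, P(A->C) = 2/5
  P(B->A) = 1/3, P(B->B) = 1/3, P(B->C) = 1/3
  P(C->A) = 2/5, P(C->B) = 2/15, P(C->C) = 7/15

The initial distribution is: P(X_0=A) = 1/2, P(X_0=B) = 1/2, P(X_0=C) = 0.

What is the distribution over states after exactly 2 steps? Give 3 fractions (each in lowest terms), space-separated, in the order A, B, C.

Answer: 14/45 131/450 179/450

Derivation:
Propagating the distribution step by step (d_{t+1} = d_t * P):
d_0 = (A=1/2, B=1/2, C=0)
  d_1[A] = 1/2*2/15 + 1/2*1/3 + 0*2/5 = 7/30
  d_1[B] = 1/2*7/15 + 1/2*1/3 + 0*2/15 = 2/5
  d_1[C] = 1/2*2/5 + 1/2*1/3 + 0*7/15 = 11/30
d_1 = (A=7/30, B=2/5, C=11/30)
  d_2[A] = 7/30*2/15 + 2/5*1/3 + 11/30*2/5 = 14/45
  d_2[B] = 7/30*7/15 + 2/5*1/3 + 11/30*2/15 = 131/450
  d_2[C] = 7/30*2/5 + 2/5*1/3 + 11/30*7/15 = 179/450
d_2 = (A=14/45, B=131/450, C=179/450)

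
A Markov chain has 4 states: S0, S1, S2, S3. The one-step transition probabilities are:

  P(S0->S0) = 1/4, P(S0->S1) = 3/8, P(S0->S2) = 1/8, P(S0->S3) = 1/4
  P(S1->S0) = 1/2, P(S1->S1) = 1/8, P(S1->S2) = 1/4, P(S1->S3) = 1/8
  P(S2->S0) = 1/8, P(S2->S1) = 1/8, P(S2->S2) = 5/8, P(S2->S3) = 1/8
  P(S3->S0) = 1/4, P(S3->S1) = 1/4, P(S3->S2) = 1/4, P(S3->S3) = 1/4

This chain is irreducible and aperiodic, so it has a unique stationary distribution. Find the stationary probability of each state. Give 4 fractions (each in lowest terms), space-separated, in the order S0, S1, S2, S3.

The stationary distribution satisfies pi = pi * P, i.e.:
  pi_S0 = 1/4*pi_S0 + 1/2*pi_S1 + 1/8*pi_S2 + 1/4*pi_S3
  pi_S1 = 3/8*pi_S0 + 1/8*pi_S1 + 1/8*pi_S2 + 1/4*pi_S3
  pi_S2 = 1/8*pi_S0 + 1/4*pi_S1 + 5/8*pi_S2 + 1/4*pi_S3
  pi_S3 = 1/4*pi_S0 + 1/8*pi_S1 + 1/8*pi_S2 + 1/4*pi_S3
with normalization: pi_S0 + pi_S1 + pi_S2 + pi_S3 = 1.

Using the first 3 balance equations plus normalization, the linear system A*pi = b is:
  [-3/4, 1/2, 1/8, 1/4] . pi = 0
  [3/8, -7/8, 1/8, 1/4] . pi = 0
  [1/8, 1/4, -3/8, 1/4] . pi = 0
  [1, 1, 1, 1] . pi = 1

Solving yields:
  pi_S0 = 88/339
  pi_S1 = 24/113
  pi_S2 = 118/339
  pi_S3 = 61/339

Verification (pi * P):
  88/339*1/4 + 24/113*1/2 + 118/339*1/8 + 61/339*1/4 = 88/339 = pi_S0  (ok)
  88/339*3/8 + 24/113*1/8 + 118/339*1/8 + 61/339*1/4 = 24/113 = pi_S1  (ok)
  88/339*1/8 + 24/113*1/4 + 118/339*5/8 + 61/339*1/4 = 118/339 = pi_S2  (ok)
  88/339*1/4 + 24/113*1/8 + 118/339*1/8 + 61/339*1/4 = 61/339 = pi_S3  (ok)

Answer: 88/339 24/113 118/339 61/339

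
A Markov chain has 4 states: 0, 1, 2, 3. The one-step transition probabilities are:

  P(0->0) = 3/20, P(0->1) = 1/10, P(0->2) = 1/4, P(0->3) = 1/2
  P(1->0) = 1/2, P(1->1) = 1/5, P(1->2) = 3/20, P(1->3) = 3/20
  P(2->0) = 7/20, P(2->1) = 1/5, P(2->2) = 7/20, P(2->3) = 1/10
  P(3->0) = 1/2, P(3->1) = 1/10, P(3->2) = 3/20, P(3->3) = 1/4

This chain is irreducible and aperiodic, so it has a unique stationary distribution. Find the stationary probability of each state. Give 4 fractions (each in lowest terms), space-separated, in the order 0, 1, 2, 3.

The stationary distribution satisfies pi = pi * P, i.e.:
  pi_0 = 3/20*pi_0 + 1/2*pi_1 + 7/20*pi_2 + 1/2*pi_3
  pi_1 = 1/10*pi_0 + 1/5*pi_1 + 1/5*pi_2 + 1/10*pi_3
  pi_2 = 1/4*pi_0 + 3/20*pi_1 + 7/20*pi_2 + 3/20*pi_3
  pi_3 = 1/2*pi_0 + 3/20*pi_1 + 1/10*pi_2 + 1/4*pi_3
with normalization: pi_0 + pi_1 + pi_2 + pi_3 = 1.

Using the first 3 balance equations plus normalization, the linear system A*pi = b is:
  [-17/20, 1/2, 7/20, 1/2] . pi = 0
  [1/10, -4/5, 1/5, 1/10] . pi = 0
  [1/4, 3/20, -13/20, 3/20] . pi = 0
  [1, 1, 1, 1] . pi = 1

Solving yields:
  pi_0 = 151/438
  pi_1 = 539/3942
  pi_2 = 101/438
  pi_3 = 1135/3942

Verification (pi * P):
  151/438*3/20 + 539/3942*1/2 + 101/438*7/20 + 1135/3942*1/2 = 151/438 = pi_0  (ok)
  151/438*1/10 + 539/3942*1/5 + 101/438*1/5 + 1135/3942*1/10 = 539/3942 = pi_1  (ok)
  151/438*1/4 + 539/3942*3/20 + 101/438*7/20 + 1135/3942*3/20 = 101/438 = pi_2  (ok)
  151/438*1/2 + 539/3942*3/20 + 101/438*1/10 + 1135/3942*1/4 = 1135/3942 = pi_3  (ok)

Answer: 151/438 539/3942 101/438 1135/3942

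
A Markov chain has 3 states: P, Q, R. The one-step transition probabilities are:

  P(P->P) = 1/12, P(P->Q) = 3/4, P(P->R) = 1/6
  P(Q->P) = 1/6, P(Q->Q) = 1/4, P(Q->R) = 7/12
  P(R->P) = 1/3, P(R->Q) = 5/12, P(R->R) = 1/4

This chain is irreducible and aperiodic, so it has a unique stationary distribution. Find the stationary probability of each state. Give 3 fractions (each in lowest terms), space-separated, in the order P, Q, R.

Answer: 23/109 91/218 81/218

Derivation:
The stationary distribution satisfies pi = pi * P, i.e.:
  pi_P = 1/12*pi_P + 1/6*pi_Q + 1/3*pi_R
  pi_Q = 3/4*pi_P + 1/4*pi_Q + 5/12*pi_R
  pi_R = 1/6*pi_P + 7/12*pi_Q + 1/4*pi_R
with normalization: pi_P + pi_Q + pi_R = 1.

Using the first 2 balance equations plus normalization, the linear system A*pi = b is:
  [-11/12, 1/6, 1/3] . pi = 0
  [3/4, -3/4, 5/12] . pi = 0
  [1, 1, 1] . pi = 1

Solving yields:
  pi_P = 23/109
  pi_Q = 91/218
  pi_R = 81/218

Verification (pi * P):
  23/109*1/12 + 91/218*1/6 + 81/218*1/3 = 23/109 = pi_P  (ok)
  23/109*3/4 + 91/218*1/4 + 81/218*5/12 = 91/218 = pi_Q  (ok)
  23/109*1/6 + 91/218*7/12 + 81/218*1/4 = 81/218 = pi_R  (ok)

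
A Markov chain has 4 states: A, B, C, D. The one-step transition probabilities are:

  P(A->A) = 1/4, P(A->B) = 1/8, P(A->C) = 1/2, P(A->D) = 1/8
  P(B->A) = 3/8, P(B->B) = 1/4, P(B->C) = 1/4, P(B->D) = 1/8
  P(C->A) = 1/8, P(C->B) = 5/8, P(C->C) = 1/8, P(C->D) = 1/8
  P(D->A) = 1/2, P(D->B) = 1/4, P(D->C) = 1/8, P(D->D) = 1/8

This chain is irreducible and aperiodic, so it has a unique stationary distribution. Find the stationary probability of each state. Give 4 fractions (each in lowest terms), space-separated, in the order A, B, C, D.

Answer: 39/136 43/136 37/136 1/8

Derivation:
The stationary distribution satisfies pi = pi * P, i.e.:
  pi_A = 1/4*pi_A + 3/8*pi_B + 1/8*pi_C + 1/2*pi_D
  pi_B = 1/8*pi_A + 1/4*pi_B + 5/8*pi_C + 1/4*pi_D
  pi_C = 1/2*pi_A + 1/4*pi_B + 1/8*pi_C + 1/8*pi_D
  pi_D = 1/8*pi_A + 1/8*pi_B + 1/8*pi_C + 1/8*pi_D
with normalization: pi_A + pi_B + pi_C + pi_D = 1.

Using the first 3 balance equations plus normalization, the linear system A*pi = b is:
  [-3/4, 3/8, 1/8, 1/2] . pi = 0
  [1/8, -3/4, 5/8, 1/4] . pi = 0
  [1/2, 1/4, -7/8, 1/8] . pi = 0
  [1, 1, 1, 1] . pi = 1

Solving yields:
  pi_A = 39/136
  pi_B = 43/136
  pi_C = 37/136
  pi_D = 1/8

Verification (pi * P):
  39/136*1/4 + 43/136*3/8 + 37/136*1/8 + 1/8*1/2 = 39/136 = pi_A  (ok)
  39/136*1/8 + 43/136*1/4 + 37/136*5/8 + 1/8*1/4 = 43/136 = pi_B  (ok)
  39/136*1/2 + 43/136*1/4 + 37/136*1/8 + 1/8*1/8 = 37/136 = pi_C  (ok)
  39/136*1/8 + 43/136*1/8 + 37/136*1/8 + 1/8*1/8 = 1/8 = pi_D  (ok)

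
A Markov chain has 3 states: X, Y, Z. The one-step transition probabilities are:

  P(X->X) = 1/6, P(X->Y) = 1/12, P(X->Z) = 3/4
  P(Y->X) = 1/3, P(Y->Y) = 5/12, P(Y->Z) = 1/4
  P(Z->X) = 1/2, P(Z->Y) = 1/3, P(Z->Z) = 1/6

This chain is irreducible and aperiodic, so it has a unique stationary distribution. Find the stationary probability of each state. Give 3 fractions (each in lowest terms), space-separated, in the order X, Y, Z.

Answer: 29/85 23/85 33/85

Derivation:
The stationary distribution satisfies pi = pi * P, i.e.:
  pi_X = 1/6*pi_X + 1/3*pi_Y + 1/2*pi_Z
  pi_Y = 1/12*pi_X + 5/12*pi_Y + 1/3*pi_Z
  pi_Z = 3/4*pi_X + 1/4*pi_Y + 1/6*pi_Z
with normalization: pi_X + pi_Y + pi_Z = 1.

Using the first 2 balance equations plus normalization, the linear system A*pi = b is:
  [-5/6, 1/3, 1/2] . pi = 0
  [1/12, -7/12, 1/3] . pi = 0
  [1, 1, 1] . pi = 1

Solving yields:
  pi_X = 29/85
  pi_Y = 23/85
  pi_Z = 33/85

Verification (pi * P):
  29/85*1/6 + 23/85*1/3 + 33/85*1/2 = 29/85 = pi_X  (ok)
  29/85*1/12 + 23/85*5/12 + 33/85*1/3 = 23/85 = pi_Y  (ok)
  29/85*3/4 + 23/85*1/4 + 33/85*1/6 = 33/85 = pi_Z  (ok)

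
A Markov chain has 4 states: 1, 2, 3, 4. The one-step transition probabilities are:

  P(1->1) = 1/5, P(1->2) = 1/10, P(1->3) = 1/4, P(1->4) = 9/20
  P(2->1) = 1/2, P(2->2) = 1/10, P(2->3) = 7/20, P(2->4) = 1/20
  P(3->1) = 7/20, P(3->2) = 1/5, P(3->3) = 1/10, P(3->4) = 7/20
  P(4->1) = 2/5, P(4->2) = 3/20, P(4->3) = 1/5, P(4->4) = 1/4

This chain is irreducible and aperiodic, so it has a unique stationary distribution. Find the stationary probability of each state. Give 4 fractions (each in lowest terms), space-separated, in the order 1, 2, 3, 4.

Answer: 3719/11076 1519/11076 1195/5538 862/2769

Derivation:
The stationary distribution satisfies pi = pi * P, i.e.:
  pi_1 = 1/5*pi_1 + 1/2*pi_2 + 7/20*pi_3 + 2/5*pi_4
  pi_2 = 1/10*pi_1 + 1/10*pi_2 + 1/5*pi_3 + 3/20*pi_4
  pi_3 = 1/4*pi_1 + 7/20*pi_2 + 1/10*pi_3 + 1/5*pi_4
  pi_4 = 9/20*pi_1 + 1/20*pi_2 + 7/20*pi_3 + 1/4*pi_4
with normalization: pi_1 + pi_2 + pi_3 + pi_4 = 1.

Using the first 3 balance equations plus normalization, the linear system A*pi = b is:
  [-4/5, 1/2, 7/20, 2/5] . pi = 0
  [1/10, -9/10, 1/5, 3/20] . pi = 0
  [1/4, 7/20, -9/10, 1/5] . pi = 0
  [1, 1, 1, 1] . pi = 1

Solving yields:
  pi_1 = 3719/11076
  pi_2 = 1519/11076
  pi_3 = 1195/5538
  pi_4 = 862/2769

Verification (pi * P):
  3719/11076*1/5 + 1519/11076*1/2 + 1195/5538*7/20 + 862/2769*2/5 = 3719/11076 = pi_1  (ok)
  3719/11076*1/10 + 1519/11076*1/10 + 1195/5538*1/5 + 862/2769*3/20 = 1519/11076 = pi_2  (ok)
  3719/11076*1/4 + 1519/11076*7/20 + 1195/5538*1/10 + 862/2769*1/5 = 1195/5538 = pi_3  (ok)
  3719/11076*9/20 + 1519/11076*1/20 + 1195/5538*7/20 + 862/2769*1/4 = 862/2769 = pi_4  (ok)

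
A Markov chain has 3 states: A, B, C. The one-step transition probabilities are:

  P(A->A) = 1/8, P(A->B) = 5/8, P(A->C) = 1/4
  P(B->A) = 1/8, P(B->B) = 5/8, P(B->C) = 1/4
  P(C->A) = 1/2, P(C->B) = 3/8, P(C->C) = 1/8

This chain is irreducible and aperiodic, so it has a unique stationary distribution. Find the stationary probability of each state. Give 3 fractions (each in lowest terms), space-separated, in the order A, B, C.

The stationary distribution satisfies pi = pi * P, i.e.:
  pi_A = 1/8*pi_A + 1/8*pi_B + 1/2*pi_C
  pi_B = 5/8*pi_A + 5/8*pi_B + 3/8*pi_C
  pi_C = 1/4*pi_A + 1/4*pi_B + 1/8*pi_C
with normalization: pi_A + pi_B + pi_C = 1.

Using the first 2 balance equations plus normalization, the linear system A*pi = b is:
  [-7/8, 1/8, 1/2] . pi = 0
  [5/8, -3/8, 3/8] . pi = 0
  [1, 1, 1] . pi = 1

Solving yields:
  pi_A = 5/24
  pi_B = 41/72
  pi_C = 2/9

Verification (pi * P):
  5/24*1/8 + 41/72*1/8 + 2/9*1/2 = 5/24 = pi_A  (ok)
  5/24*5/8 + 41/72*5/8 + 2/9*3/8 = 41/72 = pi_B  (ok)
  5/24*1/4 + 41/72*1/4 + 2/9*1/8 = 2/9 = pi_C  (ok)

Answer: 5/24 41/72 2/9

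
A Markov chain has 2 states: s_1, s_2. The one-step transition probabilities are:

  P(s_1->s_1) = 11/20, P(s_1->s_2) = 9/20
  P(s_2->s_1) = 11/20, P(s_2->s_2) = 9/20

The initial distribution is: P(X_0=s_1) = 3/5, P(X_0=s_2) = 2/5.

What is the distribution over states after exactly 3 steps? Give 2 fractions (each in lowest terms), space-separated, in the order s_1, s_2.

Propagating the distribution step by step (d_{t+1} = d_t * P):
d_0 = (s_1=3/5, s_2=2/5)
  d_1[s_1] = 3/5*11/20 + 2/5*11/20 = 11/20
  d_1[s_2] = 3/5*9/20 + 2/5*9/20 = 9/20
d_1 = (s_1=11/20, s_2=9/20)
  d_2[s_1] = 11/20*11/20 + 9/20*11/20 = 11/20
  d_2[s_2] = 11/20*9/20 + 9/20*9/20 = 9/20
d_2 = (s_1=11/20, s_2=9/20)
  d_3[s_1] = 11/20*11/20 + 9/20*11/20 = 11/20
  d_3[s_2] = 11/20*9/20 + 9/20*9/20 = 9/20
d_3 = (s_1=11/20, s_2=9/20)

Answer: 11/20 9/20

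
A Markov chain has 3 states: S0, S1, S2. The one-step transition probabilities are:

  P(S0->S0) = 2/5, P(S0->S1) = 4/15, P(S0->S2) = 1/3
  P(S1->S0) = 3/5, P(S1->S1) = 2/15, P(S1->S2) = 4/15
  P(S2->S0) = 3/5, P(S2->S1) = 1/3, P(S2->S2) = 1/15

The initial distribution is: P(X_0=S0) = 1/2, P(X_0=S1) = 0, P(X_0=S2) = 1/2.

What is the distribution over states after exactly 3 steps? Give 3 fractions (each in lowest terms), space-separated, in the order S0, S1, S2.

Propagating the distribution step by step (d_{t+1} = d_t * P):
d_0 = (S0=1/2, S1=0, S2=1/2)
  d_1[S0] = 1/2*2/5 + 0*3/5 + 1/2*3/5 = 1/2
  d_1[S1] = 1/2*4/15 + 0*2/15 + 1/2*1/3 = 3/10
  d_1[S2] = 1/2*1/3 + 0*4/15 + 1/2*1/15 = 1/5
d_1 = (S0=1/2, S1=3/10, S2=1/5)
  d_2[S0] = 1/2*2/5 + 3/10*3/5 + 1/5*3/5 = 1/2
  d_2[S1] = 1/2*4/15 + 3/10*2/15 + 1/5*1/3 = 6/25
  d_2[S2] = 1/2*1/3 + 3/10*4/15 + 1/5*1/15 = 13/50
d_2 = (S0=1/2, S1=6/25, S2=13/50)
  d_3[S0] = 1/2*2/5 + 6/25*3/5 + 13/50*3/5 = 1/2
  d_3[S1] = 1/2*4/15 + 6/25*2/15 + 13/50*1/3 = 63/250
  d_3[S2] = 1/2*1/3 + 6/25*4/15 + 13/50*1/15 = 31/125
d_3 = (S0=1/2, S1=63/250, S2=31/125)

Answer: 1/2 63/250 31/125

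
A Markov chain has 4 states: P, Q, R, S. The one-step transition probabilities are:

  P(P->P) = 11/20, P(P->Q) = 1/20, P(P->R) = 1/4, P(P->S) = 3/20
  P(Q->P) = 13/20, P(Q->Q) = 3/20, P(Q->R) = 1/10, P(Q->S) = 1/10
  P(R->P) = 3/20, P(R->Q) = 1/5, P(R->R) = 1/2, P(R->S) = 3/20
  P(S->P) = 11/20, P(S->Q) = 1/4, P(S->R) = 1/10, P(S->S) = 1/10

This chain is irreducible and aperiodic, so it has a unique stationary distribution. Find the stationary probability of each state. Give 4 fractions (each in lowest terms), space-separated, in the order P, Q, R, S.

Answer: 1334/2955 261/1970 826/2955 269/1970

Derivation:
The stationary distribution satisfies pi = pi * P, i.e.:
  pi_P = 11/20*pi_P + 13/20*pi_Q + 3/20*pi_R + 11/20*pi_S
  pi_Q = 1/20*pi_P + 3/20*pi_Q + 1/5*pi_R + 1/4*pi_S
  pi_R = 1/4*pi_P + 1/10*pi_Q + 1/2*pi_R + 1/10*pi_S
  pi_S = 3/20*pi_P + 1/10*pi_Q + 3/20*pi_R + 1/10*pi_S
with normalization: pi_P + pi_Q + pi_R + pi_S = 1.

Using the first 3 balance equations plus normalization, the linear system A*pi = b is:
  [-9/20, 13/20, 3/20, 11/20] . pi = 0
  [1/20, -17/20, 1/5, 1/4] . pi = 0
  [1/4, 1/10, -1/2, 1/10] . pi = 0
  [1, 1, 1, 1] . pi = 1

Solving yields:
  pi_P = 1334/2955
  pi_Q = 261/1970
  pi_R = 826/2955
  pi_S = 269/1970

Verification (pi * P):
  1334/2955*11/20 + 261/1970*13/20 + 826/2955*3/20 + 269/1970*11/20 = 1334/2955 = pi_P  (ok)
  1334/2955*1/20 + 261/1970*3/20 + 826/2955*1/5 + 269/1970*1/4 = 261/1970 = pi_Q  (ok)
  1334/2955*1/4 + 261/1970*1/10 + 826/2955*1/2 + 269/1970*1/10 = 826/2955 = pi_R  (ok)
  1334/2955*3/20 + 261/1970*1/10 + 826/2955*3/20 + 269/1970*1/10 = 269/1970 = pi_S  (ok)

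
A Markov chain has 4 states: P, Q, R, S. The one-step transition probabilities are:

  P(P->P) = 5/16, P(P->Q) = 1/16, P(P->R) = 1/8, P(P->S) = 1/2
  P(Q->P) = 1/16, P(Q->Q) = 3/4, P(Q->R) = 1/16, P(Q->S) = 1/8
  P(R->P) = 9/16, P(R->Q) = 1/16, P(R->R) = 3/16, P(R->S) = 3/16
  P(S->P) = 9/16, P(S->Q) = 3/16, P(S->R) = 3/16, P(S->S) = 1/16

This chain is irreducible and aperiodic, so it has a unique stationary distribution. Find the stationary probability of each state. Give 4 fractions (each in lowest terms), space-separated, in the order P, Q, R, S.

Answer: 53/160 19/64 83/640 31/128

Derivation:
The stationary distribution satisfies pi = pi * P, i.e.:
  pi_P = 5/16*pi_P + 1/16*pi_Q + 9/16*pi_R + 9/16*pi_S
  pi_Q = 1/16*pi_P + 3/4*pi_Q + 1/16*pi_R + 3/16*pi_S
  pi_R = 1/8*pi_P + 1/16*pi_Q + 3/16*pi_R + 3/16*pi_S
  pi_S = 1/2*pi_P + 1/8*pi_Q + 3/16*pi_R + 1/16*pi_S
with normalization: pi_P + pi_Q + pi_R + pi_S = 1.

Using the first 3 balance equations plus normalization, the linear system A*pi = b is:
  [-11/16, 1/16, 9/16, 9/16] . pi = 0
  [1/16, -1/4, 1/16, 3/16] . pi = 0
  [1/8, 1/16, -13/16, 3/16] . pi = 0
  [1, 1, 1, 1] . pi = 1

Solving yields:
  pi_P = 53/160
  pi_Q = 19/64
  pi_R = 83/640
  pi_S = 31/128

Verification (pi * P):
  53/160*5/16 + 19/64*1/16 + 83/640*9/16 + 31/128*9/16 = 53/160 = pi_P  (ok)
  53/160*1/16 + 19/64*3/4 + 83/640*1/16 + 31/128*3/16 = 19/64 = pi_Q  (ok)
  53/160*1/8 + 19/64*1/16 + 83/640*3/16 + 31/128*3/16 = 83/640 = pi_R  (ok)
  53/160*1/2 + 19/64*1/8 + 83/640*3/16 + 31/128*1/16 = 31/128 = pi_S  (ok)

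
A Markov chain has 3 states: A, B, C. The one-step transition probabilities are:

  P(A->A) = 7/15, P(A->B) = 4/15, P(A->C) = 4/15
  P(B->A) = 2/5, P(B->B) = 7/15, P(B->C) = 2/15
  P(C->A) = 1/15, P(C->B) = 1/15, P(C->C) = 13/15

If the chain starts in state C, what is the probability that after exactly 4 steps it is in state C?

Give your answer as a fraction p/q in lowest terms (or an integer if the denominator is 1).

Computing P^4 by repeated multiplication:
P^1 =
  A: [7/15, 4/15, 4/15]
  B: [2/5, 7/15, 2/15]
  C: [1/15, 1/15, 13/15]
P^2 =
  A: [77/225, 4/15, 88/225]
  B: [86/225, 1/3, 64/225]
  C: [26/225, 8/75, 7/9]
P^3 =
  A: [329/1125, 272/1125, 524/1125]
  B: [124/375, 311/1125, 442/1125]
  C: [167/1125, 149/1125, 809/1125]
P^4 =
  A: [4459/16875, 416/1875, 8672/16875]
  B: [4912/16875, 1369/5625, 7856/16875]
  C: [2872/16875, 56/375, 11483/16875]

(P^4)[C -> C] = 11483/16875

Answer: 11483/16875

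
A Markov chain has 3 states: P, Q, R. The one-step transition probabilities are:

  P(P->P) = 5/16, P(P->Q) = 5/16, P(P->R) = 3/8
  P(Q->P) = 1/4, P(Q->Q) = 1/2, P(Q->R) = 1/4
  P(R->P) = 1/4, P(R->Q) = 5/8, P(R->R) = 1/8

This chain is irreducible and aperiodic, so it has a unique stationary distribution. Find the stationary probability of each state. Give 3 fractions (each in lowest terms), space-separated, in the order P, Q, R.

Answer: 4/15 13/27 34/135

Derivation:
The stationary distribution satisfies pi = pi * P, i.e.:
  pi_P = 5/16*pi_P + 1/4*pi_Q + 1/4*pi_R
  pi_Q = 5/16*pi_P + 1/2*pi_Q + 5/8*pi_R
  pi_R = 3/8*pi_P + 1/4*pi_Q + 1/8*pi_R
with normalization: pi_P + pi_Q + pi_R = 1.

Using the first 2 balance equations plus normalization, the linear system A*pi = b is:
  [-11/16, 1/4, 1/4] . pi = 0
  [5/16, -1/2, 5/8] . pi = 0
  [1, 1, 1] . pi = 1

Solving yields:
  pi_P = 4/15
  pi_Q = 13/27
  pi_R = 34/135

Verification (pi * P):
  4/15*5/16 + 13/27*1/4 + 34/135*1/4 = 4/15 = pi_P  (ok)
  4/15*5/16 + 13/27*1/2 + 34/135*5/8 = 13/27 = pi_Q  (ok)
  4/15*3/8 + 13/27*1/4 + 34/135*1/8 = 34/135 = pi_R  (ok)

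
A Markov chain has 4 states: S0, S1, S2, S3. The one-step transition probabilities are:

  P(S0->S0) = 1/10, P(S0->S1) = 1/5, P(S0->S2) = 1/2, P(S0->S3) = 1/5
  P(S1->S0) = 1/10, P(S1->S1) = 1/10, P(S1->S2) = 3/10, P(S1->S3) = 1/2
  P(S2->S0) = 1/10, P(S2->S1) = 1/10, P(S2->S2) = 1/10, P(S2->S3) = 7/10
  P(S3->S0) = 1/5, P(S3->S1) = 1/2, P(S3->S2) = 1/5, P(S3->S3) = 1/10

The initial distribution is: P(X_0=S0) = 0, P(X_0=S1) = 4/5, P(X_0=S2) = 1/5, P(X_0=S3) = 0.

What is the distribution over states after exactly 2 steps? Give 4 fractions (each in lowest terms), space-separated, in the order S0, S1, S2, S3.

Propagating the distribution step by step (d_{t+1} = d_t * P):
d_0 = (S0=0, S1=4/5, S2=1/5, S3=0)
  d_1[S0] = 0*1/10 + 4/5*1/10 + 1/5*1/10 + 0*1/5 = 1/10
  d_1[S1] = 0*1/5 + 4/5*1/10 + 1/5*1/10 + 0*1/2 = 1/10
  d_1[S2] = 0*1/2 + 4/5*3/10 + 1/5*1/10 + 0*1/5 = 13/50
  d_1[S3] = 0*1/5 + 4/5*1/2 + 1/5*7/10 + 0*1/10 = 27/50
d_1 = (S0=1/10, S1=1/10, S2=13/50, S3=27/50)
  d_2[S0] = 1/10*1/10 + 1/10*1/10 + 13/50*1/10 + 27/50*1/5 = 77/500
  d_2[S1] = 1/10*1/5 + 1/10*1/10 + 13/50*1/10 + 27/50*1/2 = 163/500
  d_2[S2] = 1/10*1/2 + 1/10*3/10 + 13/50*1/10 + 27/50*1/5 = 107/500
  d_2[S3] = 1/10*1/5 + 1/10*1/2 + 13/50*7/10 + 27/50*1/10 = 153/500
d_2 = (S0=77/500, S1=163/500, S2=107/500, S3=153/500)

Answer: 77/500 163/500 107/500 153/500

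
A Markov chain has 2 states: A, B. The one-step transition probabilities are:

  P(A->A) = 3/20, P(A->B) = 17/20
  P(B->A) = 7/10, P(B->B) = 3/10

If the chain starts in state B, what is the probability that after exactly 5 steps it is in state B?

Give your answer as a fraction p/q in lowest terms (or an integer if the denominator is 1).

Answer: 841053/1600000

Derivation:
Computing P^5 by repeated multiplication:
P^1 =
  A: [3/20, 17/20]
  B: [7/10, 3/10]
P^2 =
  A: [247/400, 153/400]
  B: [63/200, 137/200]
P^3 =
  A: [2883/8000, 5117/8000]
  B: [2107/4000, 1893/4000]
P^4 =
  A: [80287/160000, 79713/160000]
  B: [32823/80000, 47177/80000]
P^5 =
  A: [1356843/3200000, 1843157/3200000]
  B: [758947/1600000, 841053/1600000]

(P^5)[B -> B] = 841053/1600000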